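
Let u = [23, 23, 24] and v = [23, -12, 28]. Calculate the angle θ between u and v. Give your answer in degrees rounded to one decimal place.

53.2

u · v = 23·23 + 23·(-12) + 24·28 = 529 - 276 + 672 = 925
|u|² = 529 + 529 + 576 = 1634,  |u| = √1634 ≈ 40.422766
|v|² = 529 + 144 + 784 = 1457,  |v| = √1457 ≈ 38.170669
cos θ = 925 / (40.422766 · 38.170669) ≈ 0.59950
θ = arccos(0.59950) ≈ 53.2°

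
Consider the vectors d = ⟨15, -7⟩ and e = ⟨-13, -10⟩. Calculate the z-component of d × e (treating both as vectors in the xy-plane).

15·(-10) - (-7)·(-13) = -150 - 91 = -241

-241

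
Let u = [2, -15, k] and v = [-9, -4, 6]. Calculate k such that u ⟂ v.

-7

u · v = 2·(-9) + (-15)·(-4) + k·6 = 42 + 6k
Set equal to 0: 6k = -42, so k = -7.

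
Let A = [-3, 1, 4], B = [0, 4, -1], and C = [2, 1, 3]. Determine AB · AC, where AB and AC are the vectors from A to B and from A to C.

AB = B − A = (3, 3, -5)
AC = C − A = (5, 0, -1)
AB · AC = 3·5 + 3·0 + (-5)·(-1) = 15 + 0 + 5 = 20

20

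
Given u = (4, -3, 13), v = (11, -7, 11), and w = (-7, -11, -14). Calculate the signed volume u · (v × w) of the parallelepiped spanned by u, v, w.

-1565

v × w:
i: (-7)·(-14) - 11·(-11) = 98 - (-121) = 219
j: 11·(-7) - 11·(-14) = -77 - (-154) = 77
k: 11·(-11) - (-7)·(-7) = -121 - 49 = -170
v × w = (219, 77, -170)
u · (v × w) = 4·219 + (-3)·77 + 13·(-170) = 876 - 231 - 2210 = -1565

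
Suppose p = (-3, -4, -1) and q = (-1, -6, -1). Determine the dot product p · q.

28

p · q = (-3)·(-1) + (-4)·(-6) + (-1)·(-1) = 3 + 24 + 1 = 28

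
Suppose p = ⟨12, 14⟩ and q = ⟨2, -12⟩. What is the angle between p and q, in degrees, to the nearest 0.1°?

129.9

p · q = 12·2 + 14·(-12) = 24 - 168 = -144
|p|² = 144 + 196 = 340,  |p| = √340 ≈ 18.439089
|q|² = 4 + 144 = 148,  |q| = √148 ≈ 12.165525
cos θ = -144 / (18.439089 · 12.165525) ≈ -0.64194
θ = arccos(-0.64194) ≈ 129.9°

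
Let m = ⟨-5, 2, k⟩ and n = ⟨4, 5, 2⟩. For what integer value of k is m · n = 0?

m · n = (-5)·4 + 2·5 + k·2 = -10 + 2k
Set equal to 0: 2k = 10, so k = 5.

5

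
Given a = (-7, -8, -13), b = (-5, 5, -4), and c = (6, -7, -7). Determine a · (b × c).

848

b × c:
i: 5·(-7) - (-4)·(-7) = -35 - 28 = -63
j: (-4)·6 - (-5)·(-7) = -24 - 35 = -59
k: (-5)·(-7) - 5·6 = 35 - 30 = 5
b × c = (-63, -59, 5)
a · (b × c) = (-7)·(-63) + (-8)·(-59) + (-13)·5 = 441 + 472 - 65 = 848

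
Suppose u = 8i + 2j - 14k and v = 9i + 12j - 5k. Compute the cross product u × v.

i: 2·(-5) - (-14)·12 = -10 - (-168) = 158
j: (-14)·9 - 8·(-5) = -126 - (-40) = -86
k: 8·12 - 2·9 = 96 - 18 = 78
u × v = (158, -86, 78)

(158, -86, 78)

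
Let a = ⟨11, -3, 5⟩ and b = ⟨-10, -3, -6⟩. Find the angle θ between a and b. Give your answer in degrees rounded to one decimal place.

a · b = 11·(-10) + (-3)·(-3) + 5·(-6) = -110 + 9 - 30 = -131
|a|² = 121 + 9 + 25 = 155,  |a| = √155 ≈ 12.449900
|b|² = 100 + 9 + 36 = 145,  |b| = √145 ≈ 12.041595
cos θ = -131 / (12.449900 · 12.041595) ≈ -0.87382
θ = arccos(-0.87382) ≈ 150.9°

150.9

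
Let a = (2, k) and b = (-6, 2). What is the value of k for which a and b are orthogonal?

a · b = 2·(-6) + k·2 = -12 + 2k
Set equal to 0: 2k = 12, so k = 6.

6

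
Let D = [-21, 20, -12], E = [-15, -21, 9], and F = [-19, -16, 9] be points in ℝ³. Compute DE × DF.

(-105, -84, -134)

DE = (6, -41, 21)
DF = (2, -36, 21)
i: (-41)·21 - 21·(-36) = -861 - (-756) = -105
j: 21·2 - 6·21 = 42 - 126 = -84
k: 6·(-36) - (-41)·2 = -216 - (-82) = -134
DE × DF = (-105, -84, -134)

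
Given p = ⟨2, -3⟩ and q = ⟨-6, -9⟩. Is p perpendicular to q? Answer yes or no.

p · q = 2·(-6) + (-3)·(-9) = -12 + 27 = 15
Nonzero, so the vectors are not orthogonal.

no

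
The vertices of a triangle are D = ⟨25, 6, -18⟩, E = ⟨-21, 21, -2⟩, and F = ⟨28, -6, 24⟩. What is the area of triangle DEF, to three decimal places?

1101.491

DE = (-46, 15, 16),  DF = (3, -12, 42)
i: 15·42 - 16·(-12) = 630 - (-192) = 822
j: 16·3 - (-46)·42 = 48 - (-1932) = 1980
k: (-46)·(-12) - 15·3 = 552 - 45 = 507
DE × DF = (822, 1980, 507)
|DE × DF| = √4853133 ≈ 2202.9828
area = ½ · 2202.9828 ≈ 1101.491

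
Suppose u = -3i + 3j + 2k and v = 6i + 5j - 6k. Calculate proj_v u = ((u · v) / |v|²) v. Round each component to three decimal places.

u · v = (-3)·6 + 3·5 + 2·(-6) = -18 + 15 - 12 = -15
|v|² = 36 + 25 + 36 = 97
proj_v u = (-15/97) · (6, 5, -6) ≈ (-0.928, -0.773, 0.928)

(-0.928, -0.773, 0.928)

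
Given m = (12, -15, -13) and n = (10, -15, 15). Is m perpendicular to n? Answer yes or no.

m · n = 12·10 + (-15)·(-15) + (-13)·15 = 120 + 225 - 195 = 150
Nonzero, so the vectors are not orthogonal.

no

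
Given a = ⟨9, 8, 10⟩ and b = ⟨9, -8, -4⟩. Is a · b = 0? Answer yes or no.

a · b = 9·9 + 8·(-8) + 10·(-4) = 81 - 64 - 40 = -23
Nonzero, so the vectors are not orthogonal.

no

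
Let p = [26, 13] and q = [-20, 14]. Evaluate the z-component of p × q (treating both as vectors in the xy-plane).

26·14 - 13·(-20) = 364 - (-260) = 624

624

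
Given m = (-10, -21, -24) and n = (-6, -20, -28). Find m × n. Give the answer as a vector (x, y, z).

i: (-21)·(-28) - (-24)·(-20) = 588 - 480 = 108
j: (-24)·(-6) - (-10)·(-28) = 144 - 280 = -136
k: (-10)·(-20) - (-21)·(-6) = 200 - 126 = 74
m × n = (108, -136, 74)

(108, -136, 74)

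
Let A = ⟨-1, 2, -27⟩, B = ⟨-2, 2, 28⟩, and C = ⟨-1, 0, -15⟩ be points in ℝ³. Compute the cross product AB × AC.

AB = (-1, 0, 55)
AC = (0, -2, 12)
i: 0·12 - 55·(-2) = 0 - (-110) = 110
j: 55·0 - (-1)·12 = 0 - (-12) = 12
k: (-1)·(-2) - 0·0 = 2 - 0 = 2
AB × AC = (110, 12, 2)

(110, 12, 2)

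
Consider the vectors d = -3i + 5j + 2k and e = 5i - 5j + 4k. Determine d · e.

d · e = (-3)·5 + 5·(-5) + 2·4 = -15 - 25 + 8 = -32

-32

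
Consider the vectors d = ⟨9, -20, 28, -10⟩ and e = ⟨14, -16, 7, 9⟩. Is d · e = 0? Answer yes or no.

d · e = 9·14 + (-20)·(-16) + 28·7 + (-10)·9 = 126 + 320 + 196 - 90 = 552
Nonzero, so the vectors are not orthogonal.

no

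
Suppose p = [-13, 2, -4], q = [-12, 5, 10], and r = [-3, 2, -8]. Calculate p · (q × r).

564

q × r:
i: 5·(-8) - 10·2 = -40 - 20 = -60
j: 10·(-3) - (-12)·(-8) = -30 - 96 = -126
k: (-12)·2 - 5·(-3) = -24 - (-15) = -9
q × r = (-60, -126, -9)
p · (q × r) = (-13)·(-60) + 2·(-126) + (-4)·(-9) = 780 - 252 + 36 = 564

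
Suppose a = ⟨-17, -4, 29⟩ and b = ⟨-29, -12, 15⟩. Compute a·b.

a · b = (-17)·(-29) + (-4)·(-12) + 29·15 = 493 + 48 + 435 = 976

976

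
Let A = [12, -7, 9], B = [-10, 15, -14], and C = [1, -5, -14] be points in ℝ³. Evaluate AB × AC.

AB = (-22, 22, -23)
AC = (-11, 2, -23)
i: 22·(-23) - (-23)·2 = -506 - (-46) = -460
j: (-23)·(-11) - (-22)·(-23) = 253 - 506 = -253
k: (-22)·2 - 22·(-11) = -44 - (-242) = 198
AB × AC = (-460, -253, 198)

(-460, -253, 198)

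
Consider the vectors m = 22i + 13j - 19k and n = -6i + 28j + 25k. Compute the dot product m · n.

m · n = 22·(-6) + 13·28 + (-19)·25 = -132 + 364 - 475 = -243

-243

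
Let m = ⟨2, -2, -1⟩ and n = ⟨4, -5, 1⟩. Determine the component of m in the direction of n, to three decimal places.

2.623

m · n = 2·4 + (-2)·(-5) + (-1)·1 = 8 + 10 - 1 = 17
|n| = √(16 + 25 + 1) = √42 ≈ 6.4807
comp_n m = 17 / √42 ≈ 2.623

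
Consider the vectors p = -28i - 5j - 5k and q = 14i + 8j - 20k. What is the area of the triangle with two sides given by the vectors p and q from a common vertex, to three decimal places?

i: (-5)·(-20) - (-5)·8 = 100 - (-40) = 140
j: (-5)·14 - (-28)·(-20) = -70 - 560 = -630
k: (-28)·8 - (-5)·14 = -224 - (-70) = -154
p × q = (140, -630, -154)
|p × q| = √(140² + (-630)² + (-154)²) = √440216 ≈ 663.4878
area = ½ · 663.4878 ≈ 331.744

331.744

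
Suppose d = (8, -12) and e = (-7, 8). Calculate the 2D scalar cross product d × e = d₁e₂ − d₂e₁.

8·8 - (-12)·(-7) = 64 - 84 = -20

-20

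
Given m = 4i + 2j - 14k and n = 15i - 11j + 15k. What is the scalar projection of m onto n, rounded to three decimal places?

m · n = 4·15 + 2·(-11) + (-14)·15 = 60 - 22 - 210 = -172
|n| = √(225 + 121 + 225) = √571 ≈ 23.8956
comp_n m = -172 / √571 ≈ -7.198

-7.198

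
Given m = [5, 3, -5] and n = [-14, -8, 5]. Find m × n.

(-25, 45, 2)

i: 3·5 - (-5)·(-8) = 15 - 40 = -25
j: (-5)·(-14) - 5·5 = 70 - 25 = 45
k: 5·(-8) - 3·(-14) = -40 - (-42) = 2
m × n = (-25, 45, 2)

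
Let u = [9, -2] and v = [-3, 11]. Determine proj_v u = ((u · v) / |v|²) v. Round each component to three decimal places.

u · v = 9·(-3) + (-2)·11 = -27 - 22 = -49
|v|² = 9 + 121 = 130
proj_v u = (-49/130) · (-3, 11) ≈ (1.131, -4.146)

(1.131, -4.146)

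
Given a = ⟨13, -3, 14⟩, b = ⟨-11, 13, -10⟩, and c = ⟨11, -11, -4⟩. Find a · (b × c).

b × c:
i: 13·(-4) - (-10)·(-11) = -52 - 110 = -162
j: (-10)·11 - (-11)·(-4) = -110 - 44 = -154
k: (-11)·(-11) - 13·11 = 121 - 143 = -22
b × c = (-162, -154, -22)
a · (b × c) = 13·(-162) + (-3)·(-154) + 14·(-22) = -2106 + 462 - 308 = -1952

-1952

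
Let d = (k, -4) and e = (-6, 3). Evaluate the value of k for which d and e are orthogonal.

-2

d · e = k·(-6) + (-4)·3 = -12 - 6k
Set equal to 0: -6k = 12, so k = -2.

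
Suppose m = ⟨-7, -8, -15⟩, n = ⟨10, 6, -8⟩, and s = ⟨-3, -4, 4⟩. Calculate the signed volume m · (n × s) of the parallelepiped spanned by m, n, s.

514

n × s:
i: 6·4 - (-8)·(-4) = 24 - 32 = -8
j: (-8)·(-3) - 10·4 = 24 - 40 = -16
k: 10·(-4) - 6·(-3) = -40 - (-18) = -22
n × s = (-8, -16, -22)
m · (n × s) = (-7)·(-8) + (-8)·(-16) + (-15)·(-22) = 56 + 128 + 330 = 514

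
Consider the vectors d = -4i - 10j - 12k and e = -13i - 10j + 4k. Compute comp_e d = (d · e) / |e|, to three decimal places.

6.160

d · e = (-4)·(-13) + (-10)·(-10) + (-12)·4 = 52 + 100 - 48 = 104
|e| = √(169 + 100 + 16) = √285 ≈ 16.8819
comp_e d = 104 / √285 ≈ 6.160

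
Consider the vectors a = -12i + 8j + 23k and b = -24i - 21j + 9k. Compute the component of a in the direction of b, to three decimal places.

9.868

a · b = (-12)·(-24) + 8·(-21) + 23·9 = 288 - 168 + 207 = 327
|b| = √(576 + 441 + 81) = √1098 ≈ 33.1361
comp_b a = 327 / √1098 ≈ 9.868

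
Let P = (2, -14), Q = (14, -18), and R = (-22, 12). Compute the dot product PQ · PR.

PQ = Q − P = (12, -4)
PR = R − P = (-24, 26)
PQ · PR = 12·(-24) + (-4)·26 = -288 - 104 = -392

-392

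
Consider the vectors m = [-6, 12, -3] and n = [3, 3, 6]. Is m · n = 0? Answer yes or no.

yes

m · n = (-6)·3 + 12·3 + (-3)·6 = -18 + 36 - 18 = 0
Zero, so the vectors are orthogonal.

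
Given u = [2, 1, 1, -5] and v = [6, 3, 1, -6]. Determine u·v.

46

u · v = 2·6 + 1·3 + 1·1 + (-5)·(-6) = 12 + 3 + 1 + 30 = 46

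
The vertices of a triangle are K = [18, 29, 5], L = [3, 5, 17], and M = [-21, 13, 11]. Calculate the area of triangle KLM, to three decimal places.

396.738

KL = (-15, -24, 12),  KM = (-39, -16, 6)
i: (-24)·6 - 12·(-16) = -144 - (-192) = 48
j: 12·(-39) - (-15)·6 = -468 - (-90) = -378
k: (-15)·(-16) - (-24)·(-39) = 240 - 936 = -696
KL × KM = (48, -378, -696)
|KL × KM| = √629604 ≈ 793.4759
area = ½ · 793.4759 ≈ 396.738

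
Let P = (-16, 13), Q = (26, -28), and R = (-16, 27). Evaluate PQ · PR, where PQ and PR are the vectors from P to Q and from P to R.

-574

PQ = Q − P = (42, -41)
PR = R − P = (0, 14)
PQ · PR = 42·0 + (-41)·14 = 0 - 574 = -574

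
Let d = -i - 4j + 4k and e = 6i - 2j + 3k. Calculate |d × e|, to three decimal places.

i: (-4)·3 - 4·(-2) = -12 - (-8) = -4
j: 4·6 - (-1)·3 = 24 - (-3) = 27
k: (-1)·(-2) - (-4)·6 = 2 - (-24) = 26
d × e = (-4, 27, 26)
|d × e| = √((-4)² + 27² + 26²) = √1421 ≈ 37.6962

37.696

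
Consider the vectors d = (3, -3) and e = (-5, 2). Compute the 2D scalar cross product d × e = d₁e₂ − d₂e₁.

3·2 - (-3)·(-5) = 6 - 15 = -9

-9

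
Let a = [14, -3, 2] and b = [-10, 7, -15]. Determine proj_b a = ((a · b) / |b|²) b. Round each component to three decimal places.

(5.107, -3.575, 7.660)

a · b = 14·(-10) + (-3)·7 + 2·(-15) = -140 - 21 - 30 = -191
|b|² = 100 + 49 + 225 = 374
proj_b a = (-191/374) · (-10, 7, -15) ≈ (5.107, -3.575, 7.660)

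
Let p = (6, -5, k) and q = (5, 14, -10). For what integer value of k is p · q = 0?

p · q = 6·5 + (-5)·14 + k·(-10) = -40 - 10k
Set equal to 0: -10k = 40, so k = -4.

-4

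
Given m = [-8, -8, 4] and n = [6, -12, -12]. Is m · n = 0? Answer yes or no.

yes

m · n = (-8)·6 + (-8)·(-12) + 4·(-12) = -48 + 96 - 48 = 0
Zero, so the vectors are orthogonal.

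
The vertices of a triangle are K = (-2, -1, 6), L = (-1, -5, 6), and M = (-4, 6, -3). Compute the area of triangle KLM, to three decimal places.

18.561

KL = (1, -4, 0),  KM = (-2, 7, -9)
i: (-4)·(-9) - 0·7 = 36 - 0 = 36
j: 0·(-2) - 1·(-9) = 0 - (-9) = 9
k: 1·7 - (-4)·(-2) = 7 - 8 = -1
KL × KM = (36, 9, -1)
|KL × KM| = √1378 ≈ 37.1214
area = ½ · 37.1214 ≈ 18.561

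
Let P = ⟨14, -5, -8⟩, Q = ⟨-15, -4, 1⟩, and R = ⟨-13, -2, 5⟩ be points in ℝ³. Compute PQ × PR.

(-14, 134, -60)

PQ = (-29, 1, 9)
PR = (-27, 3, 13)
i: 1·13 - 9·3 = 13 - 27 = -14
j: 9·(-27) - (-29)·13 = -243 - (-377) = 134
k: (-29)·3 - 1·(-27) = -87 - (-27) = -60
PQ × PR = (-14, 134, -60)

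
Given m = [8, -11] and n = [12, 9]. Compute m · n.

-3

m · n = 8·12 + (-11)·9 = 96 - 99 = -3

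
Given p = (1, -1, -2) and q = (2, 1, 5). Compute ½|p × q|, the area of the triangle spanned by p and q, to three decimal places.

i: (-1)·5 - (-2)·1 = -5 - (-2) = -3
j: (-2)·2 - 1·5 = -4 - 5 = -9
k: 1·1 - (-1)·2 = 1 - (-2) = 3
p × q = (-3, -9, 3)
|p × q| = √((-3)² + (-9)² + 3²) = √99 ≈ 9.9499
area = ½ · 9.9499 ≈ 4.975

4.975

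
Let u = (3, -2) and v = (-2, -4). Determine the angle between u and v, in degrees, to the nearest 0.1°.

82.9

u · v = 3·(-2) + (-2)·(-4) = -6 + 8 = 2
|u|² = 9 + 4 = 13,  |u| = √13 ≈ 3.605551
|v|² = 4 + 16 = 20,  |v| = √20 ≈ 4.472136
cos θ = 2 / (3.605551 · 4.472136) ≈ 0.12403
θ = arccos(0.12403) ≈ 82.9°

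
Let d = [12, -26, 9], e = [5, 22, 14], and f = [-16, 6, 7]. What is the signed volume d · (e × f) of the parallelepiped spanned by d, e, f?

e × f:
i: 22·7 - 14·6 = 154 - 84 = 70
j: 14·(-16) - 5·7 = -224 - 35 = -259
k: 5·6 - 22·(-16) = 30 - (-352) = 382
e × f = (70, -259, 382)
d · (e × f) = 12·70 + (-26)·(-259) + 9·382 = 840 + 6734 + 3438 = 11012

11012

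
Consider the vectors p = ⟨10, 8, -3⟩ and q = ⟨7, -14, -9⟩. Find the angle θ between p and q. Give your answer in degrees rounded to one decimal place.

p · q = 10·7 + 8·(-14) + (-3)·(-9) = 70 - 112 + 27 = -15
|p|² = 100 + 64 + 9 = 173,  |p| = √173 ≈ 13.152946
|q|² = 49 + 196 + 81 = 326,  |q| = √326 ≈ 18.055470
cos θ = -15 / (13.152946 · 18.055470) ≈ -0.06316
θ = arccos(-0.06316) ≈ 93.6°

93.6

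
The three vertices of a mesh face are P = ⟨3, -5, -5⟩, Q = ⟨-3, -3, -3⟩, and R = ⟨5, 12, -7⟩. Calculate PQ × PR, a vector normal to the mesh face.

PQ = (-6, 2, 2)
PR = (2, 17, -2)
i: 2·(-2) - 2·17 = -4 - 34 = -38
j: 2·2 - (-6)·(-2) = 4 - 12 = -8
k: (-6)·17 - 2·2 = -102 - 4 = -106
PQ × PR = (-38, -8, -106)

(-38, -8, -106)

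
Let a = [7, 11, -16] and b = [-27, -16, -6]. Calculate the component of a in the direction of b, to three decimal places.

-8.419

a · b = 7·(-27) + 11·(-16) + (-16)·(-6) = -189 - 176 + 96 = -269
|b| = √(729 + 256 + 36) = √1021 ≈ 31.9531
comp_b a = -269 / √1021 ≈ -8.419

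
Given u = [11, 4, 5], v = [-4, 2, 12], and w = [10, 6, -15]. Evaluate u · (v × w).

v × w:
i: 2·(-15) - 12·6 = -30 - 72 = -102
j: 12·10 - (-4)·(-15) = 120 - 60 = 60
k: (-4)·6 - 2·10 = -24 - 20 = -44
v × w = (-102, 60, -44)
u · (v × w) = 11·(-102) + 4·60 + 5·(-44) = -1122 + 240 - 220 = -1102

-1102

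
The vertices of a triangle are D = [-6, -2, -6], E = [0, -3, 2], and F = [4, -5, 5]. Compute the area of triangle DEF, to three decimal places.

DE = (6, -1, 8),  DF = (10, -3, 11)
i: (-1)·11 - 8·(-3) = -11 - (-24) = 13
j: 8·10 - 6·11 = 80 - 66 = 14
k: 6·(-3) - (-1)·10 = -18 - (-10) = -8
DE × DF = (13, 14, -8)
|DE × DF| = √429 ≈ 20.7123
area = ½ · 20.7123 ≈ 10.356

10.356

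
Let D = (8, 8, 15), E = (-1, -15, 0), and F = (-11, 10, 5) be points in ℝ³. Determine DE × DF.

(260, 195, -455)

DE = (-9, -23, -15)
DF = (-19, 2, -10)
i: (-23)·(-10) - (-15)·2 = 230 - (-30) = 260
j: (-15)·(-19) - (-9)·(-10) = 285 - 90 = 195
k: (-9)·2 - (-23)·(-19) = -18 - 437 = -455
DE × DF = (260, 195, -455)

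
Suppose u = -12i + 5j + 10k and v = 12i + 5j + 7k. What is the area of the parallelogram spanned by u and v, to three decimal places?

237.152

i: 5·7 - 10·5 = 35 - 50 = -15
j: 10·12 - (-12)·7 = 120 - (-84) = 204
k: (-12)·5 - 5·12 = -60 - 60 = -120
u × v = (-15, 204, -120)
|u × v| = √((-15)² + 204² + (-120)²) = √56241 ≈ 237.1519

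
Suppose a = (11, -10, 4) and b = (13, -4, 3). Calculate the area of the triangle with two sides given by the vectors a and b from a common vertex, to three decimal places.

i: (-10)·3 - 4·(-4) = -30 - (-16) = -14
j: 4·13 - 11·3 = 52 - 33 = 19
k: 11·(-4) - (-10)·13 = -44 - (-130) = 86
a × b = (-14, 19, 86)
|a × b| = √((-14)² + 19² + 86²) = √7953 ≈ 89.1796
area = ½ · 89.1796 ≈ 44.590

44.590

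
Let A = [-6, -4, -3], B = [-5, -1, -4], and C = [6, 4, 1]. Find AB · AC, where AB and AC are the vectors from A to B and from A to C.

AB = B − A = (1, 3, -1)
AC = C − A = (12, 8, 4)
AB · AC = 1·12 + 3·8 + (-1)·4 = 12 + 24 - 4 = 32

32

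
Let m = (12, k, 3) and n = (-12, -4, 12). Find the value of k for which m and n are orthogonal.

m · n = 12·(-12) + k·(-4) + 3·12 = -108 - 4k
Set equal to 0: -4k = 108, so k = -27.

-27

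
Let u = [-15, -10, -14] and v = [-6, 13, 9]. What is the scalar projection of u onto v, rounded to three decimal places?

u · v = (-15)·(-6) + (-10)·13 + (-14)·9 = 90 - 130 - 126 = -166
|v| = √(36 + 169 + 81) = √286 ≈ 16.9115
comp_v u = -166 / √286 ≈ -9.816

-9.816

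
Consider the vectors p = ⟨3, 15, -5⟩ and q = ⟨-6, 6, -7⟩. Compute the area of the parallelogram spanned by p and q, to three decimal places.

i: 15·(-7) - (-5)·6 = -105 - (-30) = -75
j: (-5)·(-6) - 3·(-7) = 30 - (-21) = 51
k: 3·6 - 15·(-6) = 18 - (-90) = 108
p × q = (-75, 51, 108)
|p × q| = √((-75)² + 51² + 108²) = √19890 ≈ 141.0319

141.032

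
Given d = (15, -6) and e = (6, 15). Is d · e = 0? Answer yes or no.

d · e = 15·6 + (-6)·15 = 90 - 90 = 0
Zero, so the vectors are orthogonal.

yes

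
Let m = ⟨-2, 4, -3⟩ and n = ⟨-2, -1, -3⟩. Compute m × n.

(-15, 0, 10)

i: 4·(-3) - (-3)·(-1) = -12 - 3 = -15
j: (-3)·(-2) - (-2)·(-3) = 6 - 6 = 0
k: (-2)·(-1) - 4·(-2) = 2 - (-8) = 10
m × n = (-15, 0, 10)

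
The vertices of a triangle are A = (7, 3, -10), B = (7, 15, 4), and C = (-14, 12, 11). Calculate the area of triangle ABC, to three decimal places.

AB = (0, 12, 14),  AC = (-21, 9, 21)
i: 12·21 - 14·9 = 252 - 126 = 126
j: 14·(-21) - 0·21 = -294 - 0 = -294
k: 0·9 - 12·(-21) = 0 - (-252) = 252
AB × AC = (126, -294, 252)
|AB × AC| = √165816 ≈ 407.2051
area = ½ · 407.2051 ≈ 203.603

203.603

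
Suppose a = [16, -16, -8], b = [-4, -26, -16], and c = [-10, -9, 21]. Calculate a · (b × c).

b × c:
i: (-26)·21 - (-16)·(-9) = -546 - 144 = -690
j: (-16)·(-10) - (-4)·21 = 160 - (-84) = 244
k: (-4)·(-9) - (-26)·(-10) = 36 - 260 = -224
b × c = (-690, 244, -224)
a · (b × c) = 16·(-690) + (-16)·244 + (-8)·(-224) = -11040 - 3904 + 1792 = -13152

-13152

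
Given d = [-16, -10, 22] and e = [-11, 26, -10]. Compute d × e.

i: (-10)·(-10) - 22·26 = 100 - 572 = -472
j: 22·(-11) - (-16)·(-10) = -242 - 160 = -402
k: (-16)·26 - (-10)·(-11) = -416 - 110 = -526
d × e = (-472, -402, -526)

(-472, -402, -526)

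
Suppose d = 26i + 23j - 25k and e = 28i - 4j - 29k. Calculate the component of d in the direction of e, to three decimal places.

d · e = 26·28 + 23·(-4) + (-25)·(-29) = 728 - 92 + 725 = 1361
|e| = √(784 + 16 + 841) = √1641 ≈ 40.5093
comp_e d = 1361 / √1641 ≈ 33.597

33.597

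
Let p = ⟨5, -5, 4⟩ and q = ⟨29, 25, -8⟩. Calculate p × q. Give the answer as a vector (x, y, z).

i: (-5)·(-8) - 4·25 = 40 - 100 = -60
j: 4·29 - 5·(-8) = 116 - (-40) = 156
k: 5·25 - (-5)·29 = 125 - (-145) = 270
p × q = (-60, 156, 270)

(-60, 156, 270)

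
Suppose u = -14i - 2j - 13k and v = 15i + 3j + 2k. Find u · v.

-242

u · v = (-14)·15 + (-2)·3 + (-13)·2 = -210 - 6 - 26 = -242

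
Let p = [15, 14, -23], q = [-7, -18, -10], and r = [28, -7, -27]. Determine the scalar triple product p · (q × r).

-13045

q × r:
i: (-18)·(-27) - (-10)·(-7) = 486 - 70 = 416
j: (-10)·28 - (-7)·(-27) = -280 - 189 = -469
k: (-7)·(-7) - (-18)·28 = 49 - (-504) = 553
q × r = (416, -469, 553)
p · (q × r) = 15·416 + 14·(-469) + (-23)·553 = 6240 - 6566 - 12719 = -13045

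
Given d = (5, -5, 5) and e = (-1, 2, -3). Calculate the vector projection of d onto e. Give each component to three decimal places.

(2.143, -4.286, 6.429)

d · e = 5·(-1) + (-5)·2 + 5·(-3) = -5 - 10 - 15 = -30
|e|² = 1 + 4 + 9 = 14
proj_e d = (-30/14) · (-1, 2, -3) ≈ (2.143, -4.286, 6.429)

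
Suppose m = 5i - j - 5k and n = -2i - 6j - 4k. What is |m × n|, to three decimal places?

i: (-1)·(-4) - (-5)·(-6) = 4 - 30 = -26
j: (-5)·(-2) - 5·(-4) = 10 - (-20) = 30
k: 5·(-6) - (-1)·(-2) = -30 - 2 = -32
m × n = (-26, 30, -32)
|m × n| = √((-26)² + 30² + (-32)²) = √2600 ≈ 50.9902

50.990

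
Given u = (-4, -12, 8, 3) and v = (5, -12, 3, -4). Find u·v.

136

u · v = (-4)·5 + (-12)·(-12) + 8·3 + 3·(-4) = -20 + 144 + 24 - 12 = 136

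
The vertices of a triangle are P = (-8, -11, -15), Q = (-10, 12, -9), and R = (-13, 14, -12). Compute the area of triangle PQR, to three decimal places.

53.296

PQ = (-2, 23, 6),  PR = (-5, 25, 3)
i: 23·3 - 6·25 = 69 - 150 = -81
j: 6·(-5) - (-2)·3 = -30 - (-6) = -24
k: (-2)·25 - 23·(-5) = -50 - (-115) = 65
PQ × PR = (-81, -24, 65)
|PQ × PR| = √11362 ≈ 106.5927
area = ½ · 106.5927 ≈ 53.296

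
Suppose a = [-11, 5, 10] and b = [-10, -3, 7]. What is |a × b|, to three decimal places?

107.903

i: 5·7 - 10·(-3) = 35 - (-30) = 65
j: 10·(-10) - (-11)·7 = -100 - (-77) = -23
k: (-11)·(-3) - 5·(-10) = 33 - (-50) = 83
a × b = (65, -23, 83)
|a × b| = √(65² + (-23)² + 83²) = √11643 ≈ 107.9027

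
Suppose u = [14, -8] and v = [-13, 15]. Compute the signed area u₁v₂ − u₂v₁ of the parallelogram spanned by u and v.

106

14·15 - (-8)·(-13) = 210 - 104 = 106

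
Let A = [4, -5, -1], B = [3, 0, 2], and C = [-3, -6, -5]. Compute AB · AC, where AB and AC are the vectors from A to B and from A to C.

AB = B − A = (-1, 5, 3)
AC = C − A = (-7, -1, -4)
AB · AC = (-1)·(-7) + 5·(-1) + 3·(-4) = 7 - 5 - 12 = -10

-10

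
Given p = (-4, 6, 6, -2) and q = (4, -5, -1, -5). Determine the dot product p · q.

-42

p · q = (-4)·4 + 6·(-5) + 6·(-1) + (-2)·(-5) = -16 - 30 - 6 + 10 = -42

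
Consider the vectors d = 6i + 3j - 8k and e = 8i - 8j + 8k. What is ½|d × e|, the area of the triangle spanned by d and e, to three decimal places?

69.513

i: 3·8 - (-8)·(-8) = 24 - 64 = -40
j: (-8)·8 - 6·8 = -64 - 48 = -112
k: 6·(-8) - 3·8 = -48 - 24 = -72
d × e = (-40, -112, -72)
|d × e| = √((-40)² + (-112)² + (-72)²) = √19328 ≈ 139.0252
area = ½ · 139.0252 ≈ 69.513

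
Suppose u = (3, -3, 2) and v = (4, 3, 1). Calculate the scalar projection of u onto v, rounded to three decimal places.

0.981

u · v = 3·4 + (-3)·3 + 2·1 = 12 - 9 + 2 = 5
|v| = √(16 + 9 + 1) = √26 ≈ 5.0990
comp_v u = 5 / √26 ≈ 0.981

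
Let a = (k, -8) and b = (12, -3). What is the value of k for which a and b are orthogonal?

a · b = k·12 + (-8)·(-3) = 24 + 12k
Set equal to 0: 12k = -24, so k = -2.

-2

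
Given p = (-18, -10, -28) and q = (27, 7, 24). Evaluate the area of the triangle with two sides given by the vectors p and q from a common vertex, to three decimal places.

i: (-10)·24 - (-28)·7 = -240 - (-196) = -44
j: (-28)·27 - (-18)·24 = -756 - (-432) = -324
k: (-18)·7 - (-10)·27 = -126 - (-270) = 144
p × q = (-44, -324, 144)
|p × q| = √((-44)² + (-324)² + 144²) = √127648 ≈ 357.2786
area = ½ · 357.2786 ≈ 178.639

178.639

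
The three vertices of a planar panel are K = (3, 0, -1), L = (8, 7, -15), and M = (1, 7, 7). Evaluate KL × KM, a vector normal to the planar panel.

KL = (5, 7, -14)
KM = (-2, 7, 8)
i: 7·8 - (-14)·7 = 56 - (-98) = 154
j: (-14)·(-2) - 5·8 = 28 - 40 = -12
k: 5·7 - 7·(-2) = 35 - (-14) = 49
KL × KM = (154, -12, 49)

(154, -12, 49)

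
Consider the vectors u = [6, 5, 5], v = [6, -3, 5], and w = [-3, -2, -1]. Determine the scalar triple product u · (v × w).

-72

v × w:
i: (-3)·(-1) - 5·(-2) = 3 - (-10) = 13
j: 5·(-3) - 6·(-1) = -15 - (-6) = -9
k: 6·(-2) - (-3)·(-3) = -12 - 9 = -21
v × w = (13, -9, -21)
u · (v × w) = 6·13 + 5·(-9) + 5·(-21) = 78 - 45 - 105 = -72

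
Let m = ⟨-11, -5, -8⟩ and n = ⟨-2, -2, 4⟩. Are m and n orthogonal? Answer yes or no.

m · n = (-11)·(-2) + (-5)·(-2) + (-8)·4 = 22 + 10 - 32 = 0
Zero, so the vectors are orthogonal.

yes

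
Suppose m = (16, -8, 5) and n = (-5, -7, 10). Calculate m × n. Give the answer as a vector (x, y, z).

(-45, -185, -152)

i: (-8)·10 - 5·(-7) = -80 - (-35) = -45
j: 5·(-5) - 16·10 = -25 - 160 = -185
k: 16·(-7) - (-8)·(-5) = -112 - 40 = -152
m × n = (-45, -185, -152)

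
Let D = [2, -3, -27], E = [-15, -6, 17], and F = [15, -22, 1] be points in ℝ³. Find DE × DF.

(752, 1048, 362)

DE = (-17, -3, 44)
DF = (13, -19, 28)
i: (-3)·28 - 44·(-19) = -84 - (-836) = 752
j: 44·13 - (-17)·28 = 572 - (-476) = 1048
k: (-17)·(-19) - (-3)·13 = 323 - (-39) = 362
DE × DF = (752, 1048, 362)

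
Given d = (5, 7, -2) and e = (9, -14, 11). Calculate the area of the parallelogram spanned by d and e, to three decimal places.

159.433

i: 7·11 - (-2)·(-14) = 77 - 28 = 49
j: (-2)·9 - 5·11 = -18 - 55 = -73
k: 5·(-14) - 7·9 = -70 - 63 = -133
d × e = (49, -73, -133)
|d × e| = √(49² + (-73)² + (-133)²) = √25419 ≈ 159.4334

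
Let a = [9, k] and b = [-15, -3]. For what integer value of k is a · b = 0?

a · b = 9·(-15) + k·(-3) = -135 - 3k
Set equal to 0: -3k = 135, so k = -45.

-45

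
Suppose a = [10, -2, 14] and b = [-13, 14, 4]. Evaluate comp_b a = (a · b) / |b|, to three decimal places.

a · b = 10·(-13) + (-2)·14 + 14·4 = -130 - 28 + 56 = -102
|b| = √(169 + 196 + 16) = √381 ≈ 19.5192
comp_b a = -102 / √381 ≈ -5.226

-5.226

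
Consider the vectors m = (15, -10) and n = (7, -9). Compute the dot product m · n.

195

m · n = 15·7 + (-10)·(-9) = 105 + 90 = 195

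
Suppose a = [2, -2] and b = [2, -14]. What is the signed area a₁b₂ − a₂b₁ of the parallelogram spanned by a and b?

-24

2·(-14) - (-2)·2 = -28 - (-4) = -24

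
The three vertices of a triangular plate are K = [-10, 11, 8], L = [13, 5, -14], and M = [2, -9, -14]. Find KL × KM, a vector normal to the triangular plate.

(-308, 242, -388)

KL = (23, -6, -22)
KM = (12, -20, -22)
i: (-6)·(-22) - (-22)·(-20) = 132 - 440 = -308
j: (-22)·12 - 23·(-22) = -264 - (-506) = 242
k: 23·(-20) - (-6)·12 = -460 - (-72) = -388
KL × KM = (-308, 242, -388)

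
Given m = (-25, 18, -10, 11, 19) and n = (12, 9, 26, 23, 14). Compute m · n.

m · n = (-25)·12 + 18·9 + (-10)·26 + 11·23 + 19·14 = -300 + 162 - 260 + 253 + 266 = 121

121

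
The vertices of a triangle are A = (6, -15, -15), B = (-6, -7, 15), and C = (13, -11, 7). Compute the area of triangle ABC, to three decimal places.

AB = (-12, 8, 30),  AC = (7, 4, 22)
i: 8·22 - 30·4 = 176 - 120 = 56
j: 30·7 - (-12)·22 = 210 - (-264) = 474
k: (-12)·4 - 8·7 = -48 - 56 = -104
AB × AC = (56, 474, -104)
|AB × AC| = √238628 ≈ 488.4956
area = ½ · 488.4956 ≈ 244.248

244.248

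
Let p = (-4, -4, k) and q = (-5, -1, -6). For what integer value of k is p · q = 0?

4

p · q = (-4)·(-5) + (-4)·(-1) + k·(-6) = 24 - 6k
Set equal to 0: -6k = -24, so k = 4.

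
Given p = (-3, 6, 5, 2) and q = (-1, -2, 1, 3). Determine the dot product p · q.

2

p · q = (-3)·(-1) + 6·(-2) + 5·1 + 2·3 = 3 - 12 + 5 + 6 = 2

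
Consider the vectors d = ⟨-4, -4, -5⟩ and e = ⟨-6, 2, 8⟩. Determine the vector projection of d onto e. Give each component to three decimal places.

d · e = (-4)·(-6) + (-4)·2 + (-5)·8 = 24 - 8 - 40 = -24
|e|² = 36 + 4 + 64 = 104
proj_e d = (-24/104) · (-6, 2, 8) ≈ (1.385, -0.462, -1.846)

(1.385, -0.462, -1.846)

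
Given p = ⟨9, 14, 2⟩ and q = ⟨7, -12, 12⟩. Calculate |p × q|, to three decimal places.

296.877

i: 14·12 - 2·(-12) = 168 - (-24) = 192
j: 2·7 - 9·12 = 14 - 108 = -94
k: 9·(-12) - 14·7 = -108 - 98 = -206
p × q = (192, -94, -206)
|p × q| = √(192² + (-94)² + (-206)²) = √88136 ≈ 296.8771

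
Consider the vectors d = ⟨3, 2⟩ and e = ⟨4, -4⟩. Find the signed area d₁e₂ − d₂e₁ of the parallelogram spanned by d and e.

3·(-4) - 2·4 = -12 - 8 = -20

-20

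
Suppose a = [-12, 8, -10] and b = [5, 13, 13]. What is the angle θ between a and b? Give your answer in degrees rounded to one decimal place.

104.9

a · b = (-12)·5 + 8·13 + (-10)·13 = -60 + 104 - 130 = -86
|a|² = 144 + 64 + 100 = 308,  |a| = √308 ≈ 17.549929
|b|² = 25 + 169 + 169 = 363,  |b| = √363 ≈ 19.052559
cos θ = -86 / (17.549929 · 19.052559) ≈ -0.25720
θ = arccos(-0.25720) ≈ 104.9°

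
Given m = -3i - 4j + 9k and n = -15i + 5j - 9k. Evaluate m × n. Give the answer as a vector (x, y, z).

(-9, -162, -75)

i: (-4)·(-9) - 9·5 = 36 - 45 = -9
j: 9·(-15) - (-3)·(-9) = -135 - 27 = -162
k: (-3)·5 - (-4)·(-15) = -15 - 60 = -75
m × n = (-9, -162, -75)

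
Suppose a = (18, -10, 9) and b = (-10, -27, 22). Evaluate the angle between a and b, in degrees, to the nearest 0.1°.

a · b = 18·(-10) + (-10)·(-27) + 9·22 = -180 + 270 + 198 = 288
|a|² = 324 + 100 + 81 = 505,  |a| = √505 ≈ 22.472205
|b|² = 100 + 729 + 484 = 1313,  |b| = √1313 ≈ 36.235342
cos θ = 288 / (22.472205 · 36.235342) ≈ 0.35368
θ = arccos(0.35368) ≈ 69.3°

69.3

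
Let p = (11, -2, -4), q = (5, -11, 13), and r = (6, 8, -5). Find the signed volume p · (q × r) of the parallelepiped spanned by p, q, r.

-1169

q × r:
i: (-11)·(-5) - 13·8 = 55 - 104 = -49
j: 13·6 - 5·(-5) = 78 - (-25) = 103
k: 5·8 - (-11)·6 = 40 - (-66) = 106
q × r = (-49, 103, 106)
p · (q × r) = 11·(-49) + (-2)·103 + (-4)·106 = -539 - 206 - 424 = -1169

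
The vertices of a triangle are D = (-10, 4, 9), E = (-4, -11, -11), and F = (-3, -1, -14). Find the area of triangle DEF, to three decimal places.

128.115

DE = (6, -15, -20),  DF = (7, -5, -23)
i: (-15)·(-23) - (-20)·(-5) = 345 - 100 = 245
j: (-20)·7 - 6·(-23) = -140 - (-138) = -2
k: 6·(-5) - (-15)·7 = -30 - (-105) = 75
DE × DF = (245, -2, 75)
|DE × DF| = √65654 ≈ 256.2304
area = ½ · 256.2304 ≈ 128.115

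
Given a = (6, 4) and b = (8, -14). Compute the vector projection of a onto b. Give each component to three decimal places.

a · b = 6·8 + 4·(-14) = 48 - 56 = -8
|b|² = 64 + 196 = 260
proj_b a = (-8/260) · (8, -14) ≈ (-0.246, 0.431)

(-0.246, 0.431)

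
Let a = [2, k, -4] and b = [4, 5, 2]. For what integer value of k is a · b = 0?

a · b = 2·4 + k·5 + (-4)·2 = 0 + 5k
Set equal to 0: 5k = 0, so k = 0.

0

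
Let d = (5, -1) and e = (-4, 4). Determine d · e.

-24

d · e = 5·(-4) + (-1)·4 = -20 - 4 = -24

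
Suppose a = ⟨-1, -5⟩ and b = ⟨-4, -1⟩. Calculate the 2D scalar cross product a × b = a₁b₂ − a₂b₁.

-19

(-1)·(-1) - (-5)·(-4) = 1 - 20 = -19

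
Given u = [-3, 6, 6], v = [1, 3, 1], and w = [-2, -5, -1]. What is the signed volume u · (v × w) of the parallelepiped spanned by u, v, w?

v × w:
i: 3·(-1) - 1·(-5) = -3 - (-5) = 2
j: 1·(-2) - 1·(-1) = -2 - (-1) = -1
k: 1·(-5) - 3·(-2) = -5 - (-6) = 1
v × w = (2, -1, 1)
u · (v × w) = (-3)·2 + 6·(-1) + 6·1 = -6 - 6 + 6 = -6

-6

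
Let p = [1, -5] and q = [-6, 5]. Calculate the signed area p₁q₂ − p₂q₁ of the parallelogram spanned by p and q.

1·5 - (-5)·(-6) = 5 - 30 = -25

-25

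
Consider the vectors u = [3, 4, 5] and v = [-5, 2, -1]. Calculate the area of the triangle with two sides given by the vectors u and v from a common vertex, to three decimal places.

18.412

i: 4·(-1) - 5·2 = -4 - 10 = -14
j: 5·(-5) - 3·(-1) = -25 - (-3) = -22
k: 3·2 - 4·(-5) = 6 - (-20) = 26
u × v = (-14, -22, 26)
|u × v| = √((-14)² + (-22)² + 26²) = √1356 ≈ 36.8239
area = ½ · 36.8239 ≈ 18.412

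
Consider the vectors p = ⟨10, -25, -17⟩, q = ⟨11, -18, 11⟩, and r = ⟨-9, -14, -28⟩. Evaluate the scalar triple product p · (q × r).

q × r:
i: (-18)·(-28) - 11·(-14) = 504 - (-154) = 658
j: 11·(-9) - 11·(-28) = -99 - (-308) = 209
k: 11·(-14) - (-18)·(-9) = -154 - 162 = -316
q × r = (658, 209, -316)
p · (q × r) = 10·658 + (-25)·209 + (-17)·(-316) = 6580 - 5225 + 5372 = 6727

6727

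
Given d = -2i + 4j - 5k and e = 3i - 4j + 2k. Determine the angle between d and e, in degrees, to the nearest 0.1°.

152.4

d · e = (-2)·3 + 4·(-4) + (-5)·2 = -6 - 16 - 10 = -32
|d|² = 4 + 16 + 25 = 45,  |d| = √45 ≈ 6.708204
|e|² = 9 + 16 + 4 = 29,  |e| = √29 ≈ 5.385165
cos θ = -32 / (6.708204 · 5.385165) ≈ -0.88582
θ = arccos(-0.88582) ≈ 152.4°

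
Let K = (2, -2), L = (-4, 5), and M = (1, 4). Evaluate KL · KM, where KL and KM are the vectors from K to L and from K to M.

KL = L − K = (-6, 7)
KM = M − K = (-1, 6)
KL · KM = (-6)·(-1) + 7·6 = 6 + 42 = 48

48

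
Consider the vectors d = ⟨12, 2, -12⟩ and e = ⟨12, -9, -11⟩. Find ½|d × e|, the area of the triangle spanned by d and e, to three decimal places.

92.828

i: 2·(-11) - (-12)·(-9) = -22 - 108 = -130
j: (-12)·12 - 12·(-11) = -144 - (-132) = -12
k: 12·(-9) - 2·12 = -108 - 24 = -132
d × e = (-130, -12, -132)
|d × e| = √((-130)² + (-12)² + (-132)²) = √34468 ≈ 185.6556
area = ½ · 185.6556 ≈ 92.828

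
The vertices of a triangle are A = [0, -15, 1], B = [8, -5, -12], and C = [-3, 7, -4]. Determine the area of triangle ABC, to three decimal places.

161.534

AB = (8, 10, -13),  AC = (-3, 22, -5)
i: 10·(-5) - (-13)·22 = -50 - (-286) = 236
j: (-13)·(-3) - 8·(-5) = 39 - (-40) = 79
k: 8·22 - 10·(-3) = 176 - (-30) = 206
AB × AC = (236, 79, 206)
|AB × AC| = √104373 ≈ 323.0681
area = ½ · 323.0681 ≈ 161.534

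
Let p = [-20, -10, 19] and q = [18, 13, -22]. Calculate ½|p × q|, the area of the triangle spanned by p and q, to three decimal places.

64.678

i: (-10)·(-22) - 19·13 = 220 - 247 = -27
j: 19·18 - (-20)·(-22) = 342 - 440 = -98
k: (-20)·13 - (-10)·18 = -260 - (-180) = -80
p × q = (-27, -98, -80)
|p × q| = √((-27)² + (-98)² + (-80)²) = √16733 ≈ 129.3561
area = ½ · 129.3561 ≈ 64.678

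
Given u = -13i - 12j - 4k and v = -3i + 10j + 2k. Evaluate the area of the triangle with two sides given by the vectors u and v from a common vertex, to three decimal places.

i: (-12)·2 - (-4)·10 = -24 - (-40) = 16
j: (-4)·(-3) - (-13)·2 = 12 - (-26) = 38
k: (-13)·10 - (-12)·(-3) = -130 - 36 = -166
u × v = (16, 38, -166)
|u × v| = √(16² + 38² + (-166)²) = √29256 ≈ 171.0439
area = ½ · 171.0439 ≈ 85.522

85.522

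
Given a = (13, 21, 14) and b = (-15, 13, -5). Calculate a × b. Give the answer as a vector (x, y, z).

i: 21·(-5) - 14·13 = -105 - 182 = -287
j: 14·(-15) - 13·(-5) = -210 - (-65) = -145
k: 13·13 - 21·(-15) = 169 - (-315) = 484
a × b = (-287, -145, 484)

(-287, -145, 484)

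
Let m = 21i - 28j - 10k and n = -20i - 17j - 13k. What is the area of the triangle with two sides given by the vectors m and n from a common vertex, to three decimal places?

i: (-28)·(-13) - (-10)·(-17) = 364 - 170 = 194
j: (-10)·(-20) - 21·(-13) = 200 - (-273) = 473
k: 21·(-17) - (-28)·(-20) = -357 - 560 = -917
m × n = (194, 473, -917)
|m × n| = √(194² + 473² + (-917)²) = √1102254 ≈ 1049.8829
area = ½ · 1049.8829 ≈ 524.941

524.941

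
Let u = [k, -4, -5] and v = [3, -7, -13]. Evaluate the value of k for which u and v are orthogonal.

u · v = k·3 + (-4)·(-7) + (-5)·(-13) = 93 + 3k
Set equal to 0: 3k = -93, so k = -31.

-31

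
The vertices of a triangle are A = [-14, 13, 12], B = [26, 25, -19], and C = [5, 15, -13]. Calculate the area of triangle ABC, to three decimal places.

AB = (40, 12, -31),  AC = (19, 2, -25)
i: 12·(-25) - (-31)·2 = -300 - (-62) = -238
j: (-31)·19 - 40·(-25) = -589 - (-1000) = 411
k: 40·2 - 12·19 = 80 - 228 = -148
AB × AC = (-238, 411, -148)
|AB × AC| = √247469 ≈ 497.4626
area = ½ · 497.4626 ≈ 248.731

248.731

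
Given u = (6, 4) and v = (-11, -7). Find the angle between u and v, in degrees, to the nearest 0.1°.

178.8

u · v = 6·(-11) + 4·(-7) = -66 - 28 = -94
|u|² = 36 + 16 = 52,  |u| = √52 ≈ 7.211103
|v|² = 121 + 49 = 170,  |v| = √170 ≈ 13.038405
cos θ = -94 / (7.211103 · 13.038405) ≈ -0.99977
θ = arccos(-0.99977) ≈ 178.8°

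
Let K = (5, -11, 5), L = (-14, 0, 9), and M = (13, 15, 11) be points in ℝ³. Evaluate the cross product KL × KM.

(-38, 146, -582)

KL = (-19, 11, 4)
KM = (8, 26, 6)
i: 11·6 - 4·26 = 66 - 104 = -38
j: 4·8 - (-19)·6 = 32 - (-114) = 146
k: (-19)·26 - 11·8 = -494 - 88 = -582
KL × KM = (-38, 146, -582)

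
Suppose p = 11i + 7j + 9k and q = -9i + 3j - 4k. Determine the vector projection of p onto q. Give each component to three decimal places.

p · q = 11·(-9) + 7·3 + 9·(-4) = -99 + 21 - 36 = -114
|q|² = 81 + 9 + 16 = 106
proj_q p = (-114/106) · (-9, 3, -4) ≈ (9.679, -3.226, 4.302)

(9.679, -3.226, 4.302)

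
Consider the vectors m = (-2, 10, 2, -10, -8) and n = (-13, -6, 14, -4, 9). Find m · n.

m · n = (-2)·(-13) + 10·(-6) + 2·14 + (-10)·(-4) + (-8)·9 = 26 - 60 + 28 + 40 - 72 = -38

-38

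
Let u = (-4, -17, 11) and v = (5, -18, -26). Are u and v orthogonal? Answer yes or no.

yes

u · v = (-4)·5 + (-17)·(-18) + 11·(-26) = -20 + 306 - 286 = 0
Zero, so the vectors are orthogonal.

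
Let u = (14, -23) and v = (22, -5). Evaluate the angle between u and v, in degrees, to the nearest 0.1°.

45.9

u · v = 14·22 + (-23)·(-5) = 308 + 115 = 423
|u|² = 196 + 529 = 725,  |u| = √725 ≈ 26.925824
|v|² = 484 + 25 = 509,  |v| = √509 ≈ 22.561028
cos θ = 423 / (26.925824 · 22.561028) ≈ 0.69633
θ = arccos(0.69633) ≈ 45.9°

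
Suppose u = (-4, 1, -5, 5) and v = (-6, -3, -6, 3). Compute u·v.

u · v = (-4)·(-6) + 1·(-3) + (-5)·(-6) + 5·3 = 24 - 3 + 30 + 15 = 66

66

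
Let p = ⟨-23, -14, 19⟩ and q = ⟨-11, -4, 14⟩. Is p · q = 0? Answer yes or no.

no

p · q = (-23)·(-11) + (-14)·(-4) + 19·14 = 253 + 56 + 266 = 575
Nonzero, so the vectors are not orthogonal.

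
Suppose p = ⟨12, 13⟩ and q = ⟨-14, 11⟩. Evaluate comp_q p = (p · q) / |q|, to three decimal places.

-1.404

p · q = 12·(-14) + 13·11 = -168 + 143 = -25
|q| = √(196 + 121) = √317 ≈ 17.8045
comp_q p = -25 / √317 ≈ -1.404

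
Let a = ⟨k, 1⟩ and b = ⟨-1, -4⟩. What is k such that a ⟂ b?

a · b = k·(-1) + 1·(-4) = -4 - 1k
Set equal to 0: -1k = 4, so k = -4.

-4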